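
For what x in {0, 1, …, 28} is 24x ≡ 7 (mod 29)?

16

The inverse of 24 mod 29 is 23 (since 24·23 = 552 ≡ 1).
So x ≡ 23·7 = 161 ≡ 16 (mod 29).
Check: 24·16 = 384 = 13·29 + 7.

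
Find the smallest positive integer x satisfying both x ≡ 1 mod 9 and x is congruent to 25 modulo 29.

x ≡ 1 (mod 9) gives x ∈ {1, 10, 19, 28, 37, 46, 55, 64, …}.
The first of these with x mod 29 = 25 is 199.

199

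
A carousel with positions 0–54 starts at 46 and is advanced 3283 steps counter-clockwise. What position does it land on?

3283 mod 55 = 38 (since 59·55 = 3245).
(46 − 38) mod 55 = 8.

8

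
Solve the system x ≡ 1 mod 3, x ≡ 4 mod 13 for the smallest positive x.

Since 13·1 ≡ 1 (mod 3), take x = 4 + 13·((1−4)·1 mod 3) = 4 + 13·0 = 4.
Check: 4 mod 3 = 1, 4 mod 13 = 4.

4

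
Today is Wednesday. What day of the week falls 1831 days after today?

1831 − 261·7 = 4, so 1831 ≡ 4 (mod 7).
Wednesday + 4 days → Sunday.

Sunday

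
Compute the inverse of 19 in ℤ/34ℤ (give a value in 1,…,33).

9

34 = 1·19 + 15
19 = 1·15 + 4
15 = 3·4 + 3
4 = 1·3 + 1
3 = 3·1 + 0
Back-substituting gives 19·9 ≡ 1 (mod 34).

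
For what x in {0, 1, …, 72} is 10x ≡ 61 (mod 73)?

10⁻¹ ≡ 22 (mod 73) because 10·22 = 220 = 3·73 + 1.
So x ≡ 22·61 = 1342 ≡ 28 (mod 73).
Check: 10·28 = 280 = 3·73 + 61.

28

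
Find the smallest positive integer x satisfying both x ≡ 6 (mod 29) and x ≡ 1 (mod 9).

64

Since 9·13 ≡ 1 (mod 29), take x = 1 + 9·((6−1)·13 mod 29) = 1 + 9·7 = 64.
Check: 64 mod 29 = 6, 64 mod 9 = 1.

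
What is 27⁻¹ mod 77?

20

27·20 = 540 = 7·77 + 1, so 27⁻¹ ≡ 20 (mod 77).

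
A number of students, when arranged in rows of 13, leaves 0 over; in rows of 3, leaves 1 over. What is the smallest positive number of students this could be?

13

x ≡ 1 (mod 3) gives x ∈ {1, 4, 7, 10, 13}.
The first of these with x mod 13 = 0 is 13.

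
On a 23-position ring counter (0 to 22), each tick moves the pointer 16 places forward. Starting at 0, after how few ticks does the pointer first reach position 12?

18

16⁻¹ ≡ 13 (mod 23) because 16·13 = 208 = 9·23 + 1.
So x ≡ 13·12 = 156 ≡ 18 (mod 23).
Check: 16·18 = 288 = 12·23 + 12.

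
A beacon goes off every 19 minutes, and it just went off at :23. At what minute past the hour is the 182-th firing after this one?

1

182·19 = 3458.
3458 mod 60 = 38 (since 57·60 = 3420).
(23 + 38) mod 60 = 1.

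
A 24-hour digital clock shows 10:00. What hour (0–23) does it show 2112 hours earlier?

2112 = 88·24 + 0, so 2112 mod 24 = 0.
(10 − 0) mod 24 = 10.

10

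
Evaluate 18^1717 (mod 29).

Square-and-reduce mod 29: 18^1≡18, 18^2≡5, 18^4≡25, 18^8≡16, 18^16≡24, 18^32≡25, 18^64≡16, 18^128≡24, 18^256≡25, 18^512≡16, 18^1024≡24.
1717 = 1 + 4 + 16 + 32 + 128 + 512 + 1024, so 18^1717 ≡ 18·25·24·25·24·16·24 ≡ 27 (mod 29).

27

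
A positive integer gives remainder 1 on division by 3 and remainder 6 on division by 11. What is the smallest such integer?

28

x ≡ 1 (mod 3) gives x ∈ {1, 4, 7, 10, 13, 16, 19, 22, …}.
The first of these with x mod 11 = 6 is 28.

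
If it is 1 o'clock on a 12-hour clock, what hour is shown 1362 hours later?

7

Dividing 1362 by 12 gives quotient 113 and remainder 6.
1 + 6 → 7 on a 12-hour dial.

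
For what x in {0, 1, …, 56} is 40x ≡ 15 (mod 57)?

40⁻¹ ≡ 10 (mod 57) because 40·10 = 400 = 7·57 + 1.
Multiplying both sides by 10: x ≡ 10·15 = 150 ≡ 36 (mod 57).

36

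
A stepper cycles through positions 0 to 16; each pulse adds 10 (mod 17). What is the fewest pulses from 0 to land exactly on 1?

10·12 = 120 = 7·17 + 1, so 10⁻¹ ≡ 12 (mod 17).

12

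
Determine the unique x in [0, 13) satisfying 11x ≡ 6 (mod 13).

The inverse of 11 mod 13 is 6 (since 11·6 = 66 ≡ 1).
So x ≡ 6·6 = 36 ≡ 10 (mod 13).
Check: 11·10 = 110 = 8·13 + 6.

10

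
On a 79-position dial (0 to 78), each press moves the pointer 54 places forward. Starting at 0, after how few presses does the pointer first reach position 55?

61

The inverse of 54 mod 79 is 60 (since 54·60 = 3240 ≡ 1).
Multiplying both sides by 60: x ≡ 60·55 = 3300 ≡ 61 (mod 79).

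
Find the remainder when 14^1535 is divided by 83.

62

By repeated squaring mod 83: 14^1≡14, 14^2≡30, 14^4≡70, 14^8≡3, 14^16≡9, 14^32≡81, 14^64≡4, 14^128≡16, 14^256≡7, 14^512≡49, 14^1024≡77.
1535 = 1 + 2 + 4 + 8 + 16 + 32 + 64 + 128 + 256 + 1024, so 14^1535 ≡ 14·30·70·3·9·81·4·16·7·77 ≡ 62 (mod 83).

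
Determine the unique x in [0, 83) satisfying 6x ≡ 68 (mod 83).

6⁻¹ ≡ 14 (mod 83) because 6·14 = 84 = 1·83 + 1.
Multiplying both sides by 14: x ≡ 14·68 = 952 ≡ 39 (mod 83).

39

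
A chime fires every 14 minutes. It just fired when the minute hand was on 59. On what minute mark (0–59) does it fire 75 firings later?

75·14 = 1050.
1050 = 17·60 + 30, so 1050 mod 60 = 30.
(59 + 30) mod 60 = 29.

29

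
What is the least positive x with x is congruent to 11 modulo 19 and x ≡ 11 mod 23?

Since 23·5 ≡ 1 (mod 19), take x = 11 + 23·((11−11)·5 mod 19) = 11 + 23·0 = 11.
Check: 11 mod 19 = 11, 11 mod 23 = 11.

11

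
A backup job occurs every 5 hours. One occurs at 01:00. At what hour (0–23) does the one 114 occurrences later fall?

19

114·5 = 570.
570 − 23·24 = 18, so 570 ≡ 18 (mod 24).
(1 + 18) mod 24 = 19.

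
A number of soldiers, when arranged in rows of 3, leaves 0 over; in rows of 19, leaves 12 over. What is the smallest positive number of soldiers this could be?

x ≡ 0 (mod 3) gives x ∈ {0, 3, 6, 9, 12}.
The first of these with x mod 19 = 12 is 12.

12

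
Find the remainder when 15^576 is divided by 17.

Successive squares of 15 mod 17: 15^1≡15, 15^2≡4, 15^4≡16, 15^8≡1, 15^16≡1, 15^32≡1, 15^64≡1, 15^128≡1, 15^256≡1, 15^512≡1.
576 = 64 + 512, so 15^576 ≡ 1·1 ≡ 1 (mod 17).

1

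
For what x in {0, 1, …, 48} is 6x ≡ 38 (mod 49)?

39

The inverse of 6 mod 49 is 41 (since 6·41 = 246 ≡ 1).
So x ≡ 41·38 = 1558 ≡ 39 (mod 49).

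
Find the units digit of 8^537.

8

The units digit of 8^n cycles with period 4: 8, 4, 2, 6, …
537 mod 4 = 1, so the last digit matches 8^1 = 8.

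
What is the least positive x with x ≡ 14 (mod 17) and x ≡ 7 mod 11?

Since 11·14 ≡ 1 (mod 17), take x = 7 + 11·((14−7)·14 mod 17) = 7 + 11·13 = 150.
Check: 150 mod 17 = 14, 150 mod 11 = 7.

150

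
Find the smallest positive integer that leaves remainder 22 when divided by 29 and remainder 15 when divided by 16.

x ≡ 15 (mod 16) gives x ∈ {15, 31, 47, 63, 79, 95, 111, 127, …}.
The first of these with x mod 29 = 22 is 399.

399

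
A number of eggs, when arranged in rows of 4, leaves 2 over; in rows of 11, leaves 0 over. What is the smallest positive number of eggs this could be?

22

x ≡ 2 (mod 4) gives x ∈ {2, 6, 10, 14, 18, 22}.
The first of these with x mod 11 = 0 is 22.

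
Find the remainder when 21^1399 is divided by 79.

52

Successive squares of 21 mod 79: 21^1≡21, 21^2≡46, 21^4≡62, 21^8≡52, 21^16≡18, 21^32≡8, 21^64≡64, 21^128≡67, 21^256≡65, 21^512≡38, 21^1024≡22.
1399 = 1 + 2 + 4 + 16 + 32 + 64 + 256 + 1024, so 21^1399 ≡ 21·46·62·18·8·64·65·22 ≡ 52 (mod 79).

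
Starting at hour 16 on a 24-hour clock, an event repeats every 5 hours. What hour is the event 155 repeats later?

23

155·5 = 775.
775 mod 24 = 7 (since 32·24 = 768).
(16 + 7) mod 24 = 23.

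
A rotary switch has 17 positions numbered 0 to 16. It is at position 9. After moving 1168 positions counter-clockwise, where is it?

14

1168 = 68·17 + 12, so 1168 mod 17 = 12.
(9 − 12) mod 17 = 14.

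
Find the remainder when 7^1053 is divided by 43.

Successive squares of 7 mod 43: 7^1≡7, 7^2≡6, 7^4≡36, 7^8≡6, 7^16≡36, 7^32≡6, 7^64≡36, 7^128≡6, 7^256≡36, 7^512≡6, 7^1024≡36.
1053 = 1 + 4 + 8 + 16 + 1024, so 7^1053 ≡ 7·36·6·36·36 ≡ 42 (mod 43).

42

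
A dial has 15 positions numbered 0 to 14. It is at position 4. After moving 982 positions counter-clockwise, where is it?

12

Dividing 982 by 15 gives quotient 65 and remainder 7.
(4 − 7) mod 15 = 12.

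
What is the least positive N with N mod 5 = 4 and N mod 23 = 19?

x ≡ 4 (mod 5) gives x ∈ {4, 9, 14, 19}.
The first of these with x mod 23 = 19 is 19.

19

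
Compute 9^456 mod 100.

41

Square-and-reduce mod 100: 9^1≡9, 9^2≡81, 9^4≡61, 9^8≡21, 9^16≡41, 9^32≡81, 9^64≡61, 9^128≡21, 9^256≡41.
Since 456 = 8 + 64 + 128 + 256 in binary, 9^456 ≡ 21·61·21·41 ≡ 41 (mod 100).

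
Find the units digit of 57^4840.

1

Last digits of 7^n: 7, 9, 3, 1 (period 4).
4840 leaves remainder 0 on division by 4, so 57^4840 ends in 1.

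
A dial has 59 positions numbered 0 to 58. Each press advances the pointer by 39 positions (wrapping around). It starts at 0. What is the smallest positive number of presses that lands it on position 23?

49

39⁻¹ ≡ 56 (mod 59) because 39·56 = 2184 = 37·59 + 1.
Multiplying both sides by 56: x ≡ 56·23 = 1288 ≡ 49 (mod 59).
Check: 39·49 = 1911 = 32·59 + 23.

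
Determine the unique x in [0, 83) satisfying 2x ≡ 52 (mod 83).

26

The inverse of 2 mod 83 is 42 (since 2·42 = 84 ≡ 1).
Multiplying both sides by 42: x ≡ 42·52 = 2184 ≡ 26 (mod 83).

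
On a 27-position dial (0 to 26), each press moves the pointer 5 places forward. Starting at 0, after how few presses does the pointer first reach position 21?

The inverse of 5 mod 27 is 11 (since 5·11 = 55 ≡ 1).
So x ≡ 11·21 = 231 ≡ 15 (mod 27).

15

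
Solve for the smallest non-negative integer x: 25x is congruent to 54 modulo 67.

25⁻¹ ≡ 59 (mod 67) because 25·59 = 1475 = 22·67 + 1.
Multiplying both sides by 59: x ≡ 59·54 = 3186 ≡ 37 (mod 67).
Check: 25·37 = 925 = 13·67 + 54.

37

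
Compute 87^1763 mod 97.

By repeated squaring mod 97: 87^1≡87, 87^2≡3, 87^4≡9, 87^8≡81, 87^16≡62, 87^32≡61, 87^64≡35, 87^128≡61, 87^256≡35, 87^512≡61, 87^1024≡35.
Since 1763 = 1 + 2 + 32 + 64 + 128 + 512 + 1024 in binary, 87^1763 ≡ 87·3·61·35·61·61·35 ≡ 13 (mod 97).

13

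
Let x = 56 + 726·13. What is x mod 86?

34

726·13 = 9438.
Dividing 9438 by 86 gives quotient 109 and remainder 64.
(56 + 64) mod 86 = 34.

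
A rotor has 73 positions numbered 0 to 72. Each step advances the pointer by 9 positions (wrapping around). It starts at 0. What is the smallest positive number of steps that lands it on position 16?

18

The inverse of 9 mod 73 is 65 (since 9·65 = 585 ≡ 1).
So x ≡ 65·16 = 1040 ≡ 18 (mod 73).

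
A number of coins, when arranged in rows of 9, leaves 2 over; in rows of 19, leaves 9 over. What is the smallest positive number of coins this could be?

47

x ≡ 2 (mod 9) gives x ∈ {2, 11, 20, 29, 38, 47}.
The first of these with x mod 19 = 9 is 47.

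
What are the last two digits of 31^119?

71

Square-and-reduce mod 100: 31^1≡31, 31^2≡61, 31^4≡21, 31^8≡41, 31^16≡81, 31^32≡61, 31^64≡21.
119 = 1 + 2 + 4 + 16 + 32 + 64, so 31^119 ≡ 31·61·21·81·61·21 ≡ 71 (mod 100).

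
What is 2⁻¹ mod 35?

18

35 = 17·2 + 1
2 = 2·1 + 0
Back-substituting gives 2·18 ≡ 1 (mod 35).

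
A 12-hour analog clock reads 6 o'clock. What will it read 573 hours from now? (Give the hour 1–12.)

3

Dividing 573 by 12 gives quotient 47 and remainder 9.
6 + 9 → 3 on a 12-hour dial.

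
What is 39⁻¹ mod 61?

36

39·36 = 1404 = 23·61 + 1, so 39⁻¹ ≡ 36 (mod 61).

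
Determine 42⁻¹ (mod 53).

53 = 1·42 + 11
42 = 3·11 + 9
11 = 1·9 + 2
9 = 4·2 + 1
2 = 2·1 + 0
Back-substituting gives 42·24 ≡ 1 (mod 53).

24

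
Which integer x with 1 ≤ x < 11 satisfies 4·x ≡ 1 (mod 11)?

3

4·3 = 12 = 1·11 + 1, so 4⁻¹ ≡ 3 (mod 11).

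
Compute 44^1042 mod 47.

25

By repeated squaring mod 47: 44^1≡44, 44^2≡9, 44^4≡34, 44^8≡28, 44^16≡32, 44^32≡37, 44^64≡6, 44^128≡36, 44^256≡27, 44^512≡24, 44^1024≡12.
1042 = 2 + 16 + 1024, so 44^1042 ≡ 9·32·12 ≡ 25 (mod 47).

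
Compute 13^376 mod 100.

41

By repeated squaring mod 100: 13^1≡13, 13^2≡69, 13^4≡61, 13^8≡21, 13^16≡41, 13^32≡81, 13^64≡61, 13^128≡21, 13^256≡41.
Since 376 = 8 + 16 + 32 + 64 + 256 in binary, 13^376 ≡ 21·41·81·61·41 ≡ 41 (mod 100).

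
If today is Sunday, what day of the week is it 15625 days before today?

Saturday

15625 mod 7 = 1 (since 2232·7 = 15624).
Sunday − 1 day → Saturday.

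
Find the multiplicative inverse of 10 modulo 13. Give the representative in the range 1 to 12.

4

13 = 1·10 + 3
10 = 3·3 + 1
3 = 3·1 + 0
Back-substituting gives 10·4 ≡ 1 (mod 13).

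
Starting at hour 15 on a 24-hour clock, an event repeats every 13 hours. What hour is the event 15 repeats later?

15·13 = 195.
Dividing 195 by 24 gives quotient 8 and remainder 3.
(15 + 3) mod 24 = 18.

18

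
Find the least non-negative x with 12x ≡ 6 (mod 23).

12⁻¹ ≡ 2 (mod 23) because 12·2 = 24 = 1·23 + 1.
So x ≡ 2·6 = 12 ≡ 12 (mod 23).

12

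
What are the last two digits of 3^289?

By repeated squaring mod 100: 3^1≡3, 3^2≡9, 3^4≡81, 3^8≡61, 3^16≡21, 3^32≡41, 3^64≡81, 3^128≡61, 3^256≡21.
289 = 1 + 32 + 256, so 3^289 ≡ 3·41·21 ≡ 83 (mod 100).

83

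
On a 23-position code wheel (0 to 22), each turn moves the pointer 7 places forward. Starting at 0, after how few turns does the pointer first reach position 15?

12

The inverse of 7 mod 23 is 10 (since 7·10 = 70 ≡ 1).
Multiplying both sides by 10: x ≡ 10·15 = 150 ≡ 12 (mod 23).
Check: 7·12 = 84 = 3·23 + 15.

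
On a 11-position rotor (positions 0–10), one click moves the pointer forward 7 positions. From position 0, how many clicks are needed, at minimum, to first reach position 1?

7·8 = 56 = 5·11 + 1, so 7⁻¹ ≡ 8 (mod 11).

8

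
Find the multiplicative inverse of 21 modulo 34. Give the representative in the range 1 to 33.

21·13 = 273 = 8·34 + 1, so 21⁻¹ ≡ 13 (mod 34).

13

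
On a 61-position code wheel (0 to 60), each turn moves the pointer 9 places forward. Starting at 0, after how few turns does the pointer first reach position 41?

52

The inverse of 9 mod 61 is 34 (since 9·34 = 306 ≡ 1).
Multiplying both sides by 34: x ≡ 34·41 = 1394 ≡ 52 (mod 61).
Check: 9·52 = 468 = 7·61 + 41.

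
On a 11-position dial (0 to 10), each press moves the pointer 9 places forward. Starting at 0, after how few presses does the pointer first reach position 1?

5

The inverse of 9 mod 11 is 5 (since 9·5 = 45 ≡ 1).
Multiplying both sides by 5: x ≡ 5·1 = 5 ≡ 5 (mod 11).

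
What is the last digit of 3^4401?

3

Powers of 3 mod 10 repeat with period 4: 3, 9, 7, 1.
4401 leaves remainder 1 on division by 4, so 3^4401 ends in 3.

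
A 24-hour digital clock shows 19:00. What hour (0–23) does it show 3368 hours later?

3368 = 140·24 + 8, so 3368 mod 24 = 8.
(19 + 8) mod 24 = 3.

3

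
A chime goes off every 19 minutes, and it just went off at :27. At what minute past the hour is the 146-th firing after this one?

146·19 = 2774.
Dividing 2774 by 60 gives quotient 46 and remainder 14.
(27 + 14) mod 60 = 41.

41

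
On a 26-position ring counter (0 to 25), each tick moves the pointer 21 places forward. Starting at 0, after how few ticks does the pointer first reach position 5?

The inverse of 21 mod 26 is 5 (since 21·5 = 105 ≡ 1).
Multiplying both sides by 5: x ≡ 5·5 = 25 ≡ 25 (mod 26).
Check: 21·25 = 525 = 20·26 + 5.

25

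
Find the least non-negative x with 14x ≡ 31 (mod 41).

11

The inverse of 14 mod 41 is 3 (since 14·3 = 42 ≡ 1).
Multiplying both sides by 3: x ≡ 3·31 = 93 ≡ 11 (mod 41).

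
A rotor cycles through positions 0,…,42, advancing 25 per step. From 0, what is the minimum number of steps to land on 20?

18

The inverse of 25 mod 43 is 31 (since 25·31 = 775 ≡ 1).
So x ≡ 31·20 = 620 ≡ 18 (mod 43).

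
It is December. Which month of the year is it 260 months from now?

August

260 mod 12 = 8 (since 21·12 = 252).
December + 8 months → August.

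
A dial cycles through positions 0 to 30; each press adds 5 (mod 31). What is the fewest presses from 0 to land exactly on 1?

25

31 = 6·5 + 1
5 = 5·1 + 0
Back-substituting gives 5·25 ≡ 1 (mod 31).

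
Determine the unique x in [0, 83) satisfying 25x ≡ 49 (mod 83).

25⁻¹ ≡ 10 (mod 83) because 25·10 = 250 = 3·83 + 1.
Multiplying both sides by 10: x ≡ 10·49 = 490 ≡ 75 (mod 83).
Check: 25·75 = 1875 = 22·83 + 49.

75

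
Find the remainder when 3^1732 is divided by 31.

14

By repeated squaring mod 31: 3^1≡3, 3^2≡9, 3^4≡19, 3^8≡20, 3^16≡28, 3^32≡9, 3^64≡19, 3^128≡20, 3^256≡28, 3^512≡9, 3^1024≡19.
Since 1732 = 4 + 64 + 128 + 512 + 1024 in binary, 3^1732 ≡ 19·19·20·9·19 ≡ 14 (mod 31).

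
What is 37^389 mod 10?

7

Powers of 7 mod 10 repeat with period 4: 7, 9, 3, 1.
389 mod 4 = 1, so the last digit matches 7^1 = 7.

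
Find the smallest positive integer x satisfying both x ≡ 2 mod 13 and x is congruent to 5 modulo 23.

28

x ≡ 2 (mod 13) gives x ∈ {2, 15, 28}.
The first of these with x mod 23 = 5 is 28.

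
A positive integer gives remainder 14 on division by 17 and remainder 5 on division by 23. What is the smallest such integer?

235

Since 23·3 ≡ 1 (mod 17), take x = 5 + 23·((14−5)·3 mod 17) = 5 + 23·10 = 235.
Check: 235 mod 17 = 14, 235 mod 23 = 5.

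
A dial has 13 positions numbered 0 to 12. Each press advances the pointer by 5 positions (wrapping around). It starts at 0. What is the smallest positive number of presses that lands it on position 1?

8

The inverse of 5 mod 13 is 8 (since 5·8 = 40 ≡ 1).
Multiplying both sides by 8: x ≡ 8·1 = 8 ≡ 8 (mod 13).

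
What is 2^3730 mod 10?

The units digit of 2^n cycles with period 4: 2, 4, 8, 6, …
3730 leaves remainder 2 on division by 4, so 2^3730 ends in 4.

4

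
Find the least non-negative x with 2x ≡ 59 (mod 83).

71

2⁻¹ ≡ 42 (mod 83) because 2·42 = 84 = 1·83 + 1.
So x ≡ 42·59 = 2478 ≡ 71 (mod 83).
Check: 2·71 = 142 = 1·83 + 59.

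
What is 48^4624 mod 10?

6

Last digits of 8^n: 8, 4, 2, 6 (period 4).
4624 leaves remainder 0 on division by 4, so 48^4624 ends in 6.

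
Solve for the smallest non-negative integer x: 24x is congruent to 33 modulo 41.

24⁻¹ ≡ 12 (mod 41) because 24·12 = 288 = 7·41 + 1.
Multiplying both sides by 12: x ≡ 12·33 = 396 ≡ 27 (mod 41).

27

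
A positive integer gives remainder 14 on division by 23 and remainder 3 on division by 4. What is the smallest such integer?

x ≡ 3 (mod 4) gives x ∈ {3, 7, 11, 15, 19, 23, 27, 31, …}.
The first of these with x mod 23 = 14 is 83.

83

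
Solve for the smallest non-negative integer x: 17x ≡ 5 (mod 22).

21

17⁻¹ ≡ 13 (mod 22) because 17·13 = 221 = 10·22 + 1.
Multiplying both sides by 13: x ≡ 13·5 = 65 ≡ 21 (mod 22).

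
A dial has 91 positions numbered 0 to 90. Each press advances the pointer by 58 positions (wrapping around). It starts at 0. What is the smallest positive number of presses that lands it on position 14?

The inverse of 58 mod 91 is 11 (since 58·11 = 638 ≡ 1).
Multiplying both sides by 11: x ≡ 11·14 = 154 ≡ 63 (mod 91).
Check: 58·63 = 3654 = 40·91 + 14.

63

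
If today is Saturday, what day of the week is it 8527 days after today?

8527 − 1218·7 = 1, so 8527 ≡ 1 (mod 7).
Saturday + 1 day → Sunday.

Sunday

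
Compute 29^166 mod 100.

21

Square-and-reduce mod 100: 29^1≡29, 29^2≡41, 29^4≡81, 29^8≡61, 29^16≡21, 29^32≡41, 29^64≡81, 29^128≡61.
Since 166 = 2 + 4 + 32 + 128 in binary, 29^166 ≡ 41·81·41·61 ≡ 21 (mod 100).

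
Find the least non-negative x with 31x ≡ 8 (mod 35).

The inverse of 31 mod 35 is 26 (since 31·26 = 806 ≡ 1).
Multiplying both sides by 26: x ≡ 26·8 = 208 ≡ 33 (mod 35).

33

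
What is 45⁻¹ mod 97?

69

97 = 2·45 + 7
45 = 6·7 + 3
7 = 2·3 + 1
3 = 3·1 + 0
Back-substituting gives 45·69 ≡ 1 (mod 97).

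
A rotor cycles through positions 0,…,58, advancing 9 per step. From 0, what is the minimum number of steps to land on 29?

36

9⁻¹ ≡ 46 (mod 59) because 9·46 = 414 = 7·59 + 1.
So x ≡ 46·29 = 1334 ≡ 36 (mod 59).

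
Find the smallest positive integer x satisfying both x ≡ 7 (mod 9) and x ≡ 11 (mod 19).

106

x ≡ 7 (mod 9) gives x ∈ {7, 16, 25, 34, 43, 52, 61, 70, …}.
The first of these with x mod 19 = 11 is 106.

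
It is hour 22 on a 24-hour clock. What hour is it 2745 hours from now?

7

2745 − 114·24 = 9, so 2745 ≡ 9 (mod 24).
(22 + 9) mod 24 = 7.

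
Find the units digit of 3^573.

Last digits of 3^n: 3, 9, 7, 1 (period 4).
573 leaves remainder 1 on division by 4, so 3^573 ends in 3.

3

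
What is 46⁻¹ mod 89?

60

46·60 = 2760 = 31·89 + 1, so 46⁻¹ ≡ 60 (mod 89).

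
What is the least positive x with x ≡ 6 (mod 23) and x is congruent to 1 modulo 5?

6

x ≡ 1 (mod 5) gives x ∈ {1, 6}.
The first of these with x mod 23 = 6 is 6.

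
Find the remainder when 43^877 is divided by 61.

59

Square-and-reduce mod 61: 43^1≡43, 43^2≡19, 43^4≡56, 43^8≡25, 43^16≡15, 43^32≡42, 43^64≡56, 43^128≡25, 43^256≡15, 43^512≡42.
877 = 1 + 4 + 8 + 32 + 64 + 256 + 512, so 43^877 ≡ 43·56·25·42·56·15·42 ≡ 59 (mod 61).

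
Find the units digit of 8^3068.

The units digit of 8^n cycles with period 4: 8, 4, 2, 6, …
3068 leaves remainder 0 on division by 4, so 8^3068 ends in 6.

6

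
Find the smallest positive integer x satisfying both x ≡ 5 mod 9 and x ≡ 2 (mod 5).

32

x ≡ 2 (mod 5) gives x ∈ {2, 7, 12, 17, 22, 27, 32}.
The first of these with x mod 9 = 5 is 32.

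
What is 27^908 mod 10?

Powers of 7 mod 10 repeat with period 4: 7, 9, 3, 1.
908 mod 4 = 0, so the last digit matches 7^4 = 1.

1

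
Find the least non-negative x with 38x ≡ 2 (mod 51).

43

The inverse of 38 mod 51 is 47 (since 38·47 = 1786 ≡ 1).
Multiplying both sides by 47: x ≡ 47·2 = 94 ≡ 43 (mod 51).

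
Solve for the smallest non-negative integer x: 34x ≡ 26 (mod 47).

45

34⁻¹ ≡ 18 (mod 47) because 34·18 = 612 = 13·47 + 1.
So x ≡ 18·26 = 468 ≡ 45 (mod 47).
Check: 34·45 = 1530 = 32·47 + 26.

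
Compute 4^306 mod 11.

Successive squares of 4 mod 11: 4^1≡4, 4^2≡5, 4^4≡3, 4^8≡9, 4^16≡4, 4^32≡5, 4^64≡3, 4^128≡9, 4^256≡4.
Since 306 = 2 + 16 + 32 + 256 in binary, 4^306 ≡ 5·4·5·4 ≡ 4 (mod 11).

4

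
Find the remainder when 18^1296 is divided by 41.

By repeated squaring mod 41: 18^1≡18, 18^2≡37, 18^4≡16, 18^8≡10, 18^16≡18, 18^32≡37, 18^64≡16, 18^128≡10, 18^256≡18, 18^512≡37, 18^1024≡16.
Since 1296 = 16 + 256 + 1024 in binary, 18^1296 ≡ 18·18·16 ≡ 18 (mod 41).

18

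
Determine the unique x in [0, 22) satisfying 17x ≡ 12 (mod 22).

The inverse of 17 mod 22 is 13 (since 17·13 = 221 ≡ 1).
Multiplying both sides by 13: x ≡ 13·12 = 156 ≡ 2 (mod 22).

2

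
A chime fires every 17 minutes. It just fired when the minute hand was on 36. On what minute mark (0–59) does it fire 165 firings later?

21

165·17 = 2805.
2805 = 46·60 + 45, so 2805 mod 60 = 45.
(36 + 45) mod 60 = 21.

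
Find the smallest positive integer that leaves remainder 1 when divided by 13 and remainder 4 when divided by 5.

14

x ≡ 4 (mod 5) gives x ∈ {4, 9, 14}.
The first of these with x mod 13 = 1 is 14.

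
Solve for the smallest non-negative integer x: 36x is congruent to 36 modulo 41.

The inverse of 36 mod 41 is 8 (since 36·8 = 288 ≡ 1).
Multiplying both sides by 8: x ≡ 8·36 = 288 ≡ 1 (mod 41).
Check: 36·1 = 36 = 0·41 + 36.

1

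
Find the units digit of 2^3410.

4

The units digit of 2^n cycles with period 4: 2, 4, 8, 6, …
3410 mod 4 = 2, so the last digit matches 2^2 = 4.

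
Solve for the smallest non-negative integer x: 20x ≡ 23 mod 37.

3

20⁻¹ ≡ 13 (mod 37) because 20·13 = 260 = 7·37 + 1.
Multiplying both sides by 13: x ≡ 13·23 = 299 ≡ 3 (mod 37).
Check: 20·3 = 60 = 1·37 + 23.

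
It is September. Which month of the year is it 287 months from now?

287 = 23·12 + 11, so 287 mod 12 = 11.
September + 11 months → August.

August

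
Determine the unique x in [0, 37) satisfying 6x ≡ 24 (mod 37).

4

6⁻¹ ≡ 31 (mod 37) because 6·31 = 186 = 5·37 + 1.
Multiplying both sides by 31: x ≡ 31·24 = 744 ≡ 4 (mod 37).
Check: 6·4 = 24 = 0·37 + 24.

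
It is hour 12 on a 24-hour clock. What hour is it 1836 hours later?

0

1836 = 76·24 + 12, so 1836 mod 24 = 12.
(12 + 12) mod 24 = 0.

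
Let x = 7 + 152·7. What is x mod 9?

152·7 = 1064.
1064 mod 9 = 2 (since 118·9 = 1062).
(7 + 2) mod 9 = 0.

0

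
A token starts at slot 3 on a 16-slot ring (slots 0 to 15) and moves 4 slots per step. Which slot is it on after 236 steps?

236·4 = 944.
944 = 59·16 + 0, so 944 mod 16 = 0.
(3 + 0) mod 16 = 3.

3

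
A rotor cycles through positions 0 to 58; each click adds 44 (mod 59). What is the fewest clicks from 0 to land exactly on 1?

59 = 1·44 + 15
44 = 2·15 + 14
15 = 1·14 + 1
14 = 14·1 + 0
Back-substituting gives 44·55 ≡ 1 (mod 59).

55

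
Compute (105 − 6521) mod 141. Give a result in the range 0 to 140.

70

6521 = 46·141 + 35, so 6521 mod 141 = 35.
(105 − 35) mod 141 = 70.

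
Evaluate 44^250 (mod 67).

By repeated squaring mod 67: 44^1≡44, 44^2≡60, 44^4≡49, 44^8≡56, 44^16≡54, 44^32≡35, 44^64≡19, 44^128≡26.
250 = 2 + 8 + 16 + 32 + 64 + 128, so 44^250 ≡ 60·56·54·35·19·26 ≡ 16 (mod 67).

16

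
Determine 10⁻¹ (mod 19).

2

19 = 1·10 + 9
10 = 1·9 + 1
9 = 9·1 + 0
Back-substituting gives 10·2 ≡ 1 (mod 19).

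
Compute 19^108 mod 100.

41

Successive squares of 19 mod 100: 19^1≡19, 19^2≡61, 19^4≡21, 19^8≡41, 19^16≡81, 19^32≡61, 19^64≡21.
108 = 4 + 8 + 32 + 64, so 19^108 ≡ 21·41·61·21 ≡ 41 (mod 100).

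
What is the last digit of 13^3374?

Last digits of 3^n: 3, 9, 7, 1 (period 4).
3374 leaves remainder 2 on division by 4, so 13^3374 ends in 9.

9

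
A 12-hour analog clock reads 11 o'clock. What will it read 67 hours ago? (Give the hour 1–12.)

4

67 = 5·12 + 7, so 67 mod 12 = 7.
11 − 7 → 4 on a 12-hour dial.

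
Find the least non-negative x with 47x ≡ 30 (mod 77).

76

The inverse of 47 mod 77 is 59 (since 47·59 = 2773 ≡ 1).
Multiplying both sides by 59: x ≡ 59·30 = 1770 ≡ 76 (mod 77).
Check: 47·76 = 3572 = 46·77 + 30.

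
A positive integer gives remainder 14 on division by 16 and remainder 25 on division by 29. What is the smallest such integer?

286

Since 29·5 ≡ 1 (mod 16), take x = 25 + 29·((14−25)·5 mod 16) = 25 + 29·9 = 286.
Check: 286 mod 16 = 14, 286 mod 29 = 25.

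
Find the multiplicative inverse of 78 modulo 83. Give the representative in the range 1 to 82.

33

78·33 = 2574 = 31·83 + 1, so 78⁻¹ ≡ 33 (mod 83).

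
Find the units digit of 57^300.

1

Last digits of 7^n: 7, 9, 3, 1 (period 4).
300 leaves remainder 0 on division by 4, so 57^300 ends in 1.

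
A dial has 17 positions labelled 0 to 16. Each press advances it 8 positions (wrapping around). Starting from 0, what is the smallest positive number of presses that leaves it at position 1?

8·15 = 120 = 7·17 + 1, so 8⁻¹ ≡ 15 (mod 17).

15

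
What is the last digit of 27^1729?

Last digits of 7^n: 7, 9, 3, 1 (period 4).
1729 mod 4 = 1, so the last digit matches 7^1 = 7.

7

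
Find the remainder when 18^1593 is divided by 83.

Successive squares of 18 mod 83: 18^1≡18, 18^2≡75, 18^4≡64, 18^8≡29, 18^16≡11, 18^32≡38, 18^64≡33, 18^128≡10, 18^256≡17, 18^512≡40, 18^1024≡23.
1593 = 1 + 8 + 16 + 32 + 512 + 1024, so 18^1593 ≡ 18·29·11·38·40·23 ≡ 6 (mod 83).

6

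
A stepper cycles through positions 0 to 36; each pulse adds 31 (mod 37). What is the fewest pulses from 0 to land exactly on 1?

6

31·6 = 186 = 5·37 + 1, so 31⁻¹ ≡ 6 (mod 37).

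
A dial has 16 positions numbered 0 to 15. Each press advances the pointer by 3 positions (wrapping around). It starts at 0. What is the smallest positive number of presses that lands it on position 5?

3⁻¹ ≡ 11 (mod 16) because 3·11 = 33 = 2·16 + 1.
Multiplying both sides by 11: x ≡ 11·5 = 55 ≡ 7 (mod 16).

7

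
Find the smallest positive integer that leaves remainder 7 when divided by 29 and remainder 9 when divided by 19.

Since 19·26 ≡ 1 (mod 29), take x = 9 + 19·((7−9)·26 mod 29) = 9 + 19·6 = 123.
Check: 123 mod 29 = 7, 123 mod 19 = 9.

123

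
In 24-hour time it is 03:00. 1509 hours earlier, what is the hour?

6

Dividing 1509 by 24 gives quotient 62 and remainder 21.
(3 − 21) mod 24 = 6.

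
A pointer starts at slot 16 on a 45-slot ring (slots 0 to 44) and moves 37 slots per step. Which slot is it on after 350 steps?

6

350·37 = 12950.
12950 = 287·45 + 35, so 12950 mod 45 = 35.
(16 + 35) mod 45 = 6.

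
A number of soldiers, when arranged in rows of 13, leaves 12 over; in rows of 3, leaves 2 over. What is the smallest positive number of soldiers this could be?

x ≡ 2 (mod 3) gives x ∈ {2, 5, 8, 11, 14, 17, 20, 23, …}.
The first of these with x mod 13 = 12 is 38.

38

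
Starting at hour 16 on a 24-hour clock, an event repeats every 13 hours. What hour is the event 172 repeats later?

172·13 = 2236.
Dividing 2236 by 24 gives quotient 93 and remainder 4.
(16 + 4) mod 24 = 20.

20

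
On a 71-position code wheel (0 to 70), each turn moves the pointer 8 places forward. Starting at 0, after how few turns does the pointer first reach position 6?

54

8⁻¹ ≡ 9 (mod 71) because 8·9 = 72 = 1·71 + 1.
So x ≡ 9·6 = 54 ≡ 54 (mod 71).
Check: 8·54 = 432 = 6·71 + 6.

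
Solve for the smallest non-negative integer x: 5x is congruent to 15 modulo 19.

3

The inverse of 5 mod 19 is 4 (since 5·4 = 20 ≡ 1).
So x ≡ 4·15 = 60 ≡ 3 (mod 19).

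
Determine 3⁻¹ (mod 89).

3·30 = 90 = 1·89 + 1, so 3⁻¹ ≡ 30 (mod 89).

30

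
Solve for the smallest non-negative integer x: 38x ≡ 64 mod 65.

53

The inverse of 38 mod 65 is 12 (since 38·12 = 456 ≡ 1).
So x ≡ 12·64 = 768 ≡ 53 (mod 65).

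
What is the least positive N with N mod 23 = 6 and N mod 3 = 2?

29

x ≡ 2 (mod 3) gives x ∈ {2, 5, 8, 11, 14, 17, 20, 23, …}.
The first of these with x mod 23 = 6 is 29.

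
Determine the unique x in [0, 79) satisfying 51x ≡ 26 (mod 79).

16

51⁻¹ ≡ 31 (mod 79) because 51·31 = 1581 = 20·79 + 1.
Multiplying both sides by 31: x ≡ 31·26 = 806 ≡ 16 (mod 79).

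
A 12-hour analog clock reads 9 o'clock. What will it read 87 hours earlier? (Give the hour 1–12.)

87 = 7·12 + 3, so 87 mod 12 = 3.
9 − 3 → 6 on a 12-hour dial.

6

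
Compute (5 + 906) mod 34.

27

906 − 26·34 = 22, so 906 ≡ 22 (mod 34).
(5 + 22) mod 34 = 27.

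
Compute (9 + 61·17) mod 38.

61·17 = 1037.
Dividing 1037 by 38 gives quotient 27 and remainder 11.
(9 + 11) mod 38 = 20.

20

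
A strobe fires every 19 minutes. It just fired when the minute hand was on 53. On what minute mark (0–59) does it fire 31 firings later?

42

31·19 = 589.
Dividing 589 by 60 gives quotient 9 and remainder 49.
(53 + 49) mod 60 = 42.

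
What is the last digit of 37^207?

3

Last digits of 7^n: 7, 9, 3, 1 (period 4).
207 leaves remainder 3 on division by 4, so 37^207 ends in 3.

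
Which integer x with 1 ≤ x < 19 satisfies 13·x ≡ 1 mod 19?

13·3 = 39 = 2·19 + 1, so 13⁻¹ ≡ 3 (mod 19).

3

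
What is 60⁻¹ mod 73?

28

60·28 = 1680 = 23·73 + 1, so 60⁻¹ ≡ 28 (mod 73).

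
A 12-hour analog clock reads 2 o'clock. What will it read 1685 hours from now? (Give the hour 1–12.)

7

Dividing 1685 by 12 gives quotient 140 and remainder 5.
2 + 5 → 7 on a 12-hour dial.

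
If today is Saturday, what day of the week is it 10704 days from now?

Sunday

10704 − 1529·7 = 1, so 10704 ≡ 1 (mod 7).
Saturday + 1 day → Sunday.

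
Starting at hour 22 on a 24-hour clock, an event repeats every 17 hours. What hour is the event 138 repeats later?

138·17 = 2346.
Dividing 2346 by 24 gives quotient 97 and remainder 18.
(22 + 18) mod 24 = 16.

16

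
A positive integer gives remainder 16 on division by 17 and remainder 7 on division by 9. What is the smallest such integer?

16

x ≡ 7 (mod 9) gives x ∈ {7, 16}.
The first of these with x mod 17 = 16 is 16.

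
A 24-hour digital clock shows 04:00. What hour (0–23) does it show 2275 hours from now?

2275 mod 24 = 19 (since 94·24 = 2256).
(4 + 19) mod 24 = 23.

23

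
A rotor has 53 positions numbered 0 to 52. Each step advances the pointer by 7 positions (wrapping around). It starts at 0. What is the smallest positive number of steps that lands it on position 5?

7⁻¹ ≡ 38 (mod 53) because 7·38 = 266 = 5·53 + 1.
Multiplying both sides by 38: x ≡ 38·5 = 190 ≡ 31 (mod 53).

31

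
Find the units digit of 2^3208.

6

The units digit of 2^n cycles with period 4: 2, 4, 8, 6, …
3208 mod 4 = 0, so the last digit matches 2^4 = 6.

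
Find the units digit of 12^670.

Last digits of 2^n: 2, 4, 8, 6 (period 4).
670 leaves remainder 2 on division by 4, so 12^670 ends in 4.

4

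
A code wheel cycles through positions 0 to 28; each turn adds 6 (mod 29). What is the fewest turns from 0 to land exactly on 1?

6·5 = 30 = 1·29 + 1, so 6⁻¹ ≡ 5 (mod 29).

5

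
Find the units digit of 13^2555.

Powers of 3 mod 10 repeat with period 4: 3, 9, 7, 1.
2555 mod 4 = 3, so the last digit matches 3^3 = 7.

7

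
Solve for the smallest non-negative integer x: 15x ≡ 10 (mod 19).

7

15⁻¹ ≡ 14 (mod 19) because 15·14 = 210 = 11·19 + 1.
Multiplying both sides by 14: x ≡ 14·10 = 140 ≡ 7 (mod 19).
Check: 15·7 = 105 = 5·19 + 10.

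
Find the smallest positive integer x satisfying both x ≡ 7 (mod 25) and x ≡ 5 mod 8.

157

x ≡ 5 (mod 8) gives x ∈ {5, 13, 21, 29, 37, 45, 53, 61, …}.
The first of these with x mod 25 = 7 is 157.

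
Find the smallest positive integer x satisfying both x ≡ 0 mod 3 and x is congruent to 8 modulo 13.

21

x ≡ 0 (mod 3) gives x ∈ {0, 3, 6, 9, 12, 15, 18, 21}.
The first of these with x mod 13 = 8 is 21.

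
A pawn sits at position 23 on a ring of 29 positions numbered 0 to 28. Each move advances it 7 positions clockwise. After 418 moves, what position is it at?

20

418·7 = 2926.
Dividing 2926 by 29 gives quotient 100 and remainder 26.
(23 + 26) mod 29 = 20.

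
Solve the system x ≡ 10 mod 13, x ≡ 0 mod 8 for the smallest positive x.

x ≡ 0 (mod 8) gives x ∈ {0, 8, 16, 24, 32, 40, 48, 56, …}.
The first of these with x mod 13 = 10 is 88.

88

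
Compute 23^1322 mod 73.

Successive squares of 23 mod 73: 23^1≡23, 23^2≡18, 23^4≡32, 23^8≡2, 23^16≡4, 23^32≡16, 23^64≡37, 23^128≡55, 23^256≡32, 23^512≡2, 23^1024≡4.
Since 1322 = 2 + 8 + 32 + 256 + 1024 in binary, 23^1322 ≡ 18·2·16·32·4 ≡ 71 (mod 73).

71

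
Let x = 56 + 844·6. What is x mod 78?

50

844·6 = 5064.
5064 mod 78 = 72 (since 64·78 = 4992).
(56 + 72) mod 78 = 50.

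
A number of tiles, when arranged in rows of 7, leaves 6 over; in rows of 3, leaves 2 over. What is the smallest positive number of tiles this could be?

20

x ≡ 2 (mod 3) gives x ∈ {2, 5, 8, 11, 14, 17, 20}.
The first of these with x mod 7 = 6 is 20.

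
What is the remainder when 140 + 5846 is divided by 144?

82

5846 − 40·144 = 86, so 5846 ≡ 86 (mod 144).
(140 + 86) mod 144 = 82.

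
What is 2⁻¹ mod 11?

2·6 = 12 = 1·11 + 1, so 2⁻¹ ≡ 6 (mod 11).

6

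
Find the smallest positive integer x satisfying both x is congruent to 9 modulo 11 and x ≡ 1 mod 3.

Since 3·4 ≡ 1 (mod 11), take x = 1 + 3·((9−1)·4 mod 11) = 1 + 3·10 = 31.
Check: 31 mod 11 = 9, 31 mod 3 = 1.

31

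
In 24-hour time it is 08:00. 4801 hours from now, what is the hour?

9

Dividing 4801 by 24 gives quotient 200 and remainder 1.
(8 + 1) mod 24 = 9.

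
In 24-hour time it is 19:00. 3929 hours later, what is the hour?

3929 = 163·24 + 17, so 3929 mod 24 = 17.
(19 + 17) mod 24 = 12.

12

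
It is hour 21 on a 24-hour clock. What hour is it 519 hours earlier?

519 mod 24 = 15 (since 21·24 = 504).
(21 − 15) mod 24 = 6.

6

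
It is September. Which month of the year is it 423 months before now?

June

Dividing 423 by 12 gives quotient 35 and remainder 3.
September − 3 months → June.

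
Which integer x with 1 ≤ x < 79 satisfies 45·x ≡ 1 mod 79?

45·72 = 3240 = 41·79 + 1, so 45⁻¹ ≡ 72 (mod 79).

72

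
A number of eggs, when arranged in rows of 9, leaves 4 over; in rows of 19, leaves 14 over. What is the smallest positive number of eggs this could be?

166

Since 19·1 ≡ 1 (mod 9), take x = 14 + 19·((4−14)·1 mod 9) = 14 + 19·8 = 166.
Check: 166 mod 9 = 4, 166 mod 19 = 14.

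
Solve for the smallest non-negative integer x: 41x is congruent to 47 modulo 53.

27

The inverse of 41 mod 53 is 22 (since 41·22 = 902 ≡ 1).
Multiplying both sides by 22: x ≡ 22·47 = 1034 ≡ 27 (mod 53).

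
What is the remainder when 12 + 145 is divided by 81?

76

145 mod 81 = 64 (since 1·81 = 81).
(12 + 64) mod 81 = 76.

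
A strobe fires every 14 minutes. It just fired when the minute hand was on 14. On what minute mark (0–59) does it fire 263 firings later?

263·14 = 3682.
3682 = 61·60 + 22, so 3682 mod 60 = 22.
(14 + 22) mod 60 = 36.

36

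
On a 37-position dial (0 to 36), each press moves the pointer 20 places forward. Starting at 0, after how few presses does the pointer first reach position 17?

20⁻¹ ≡ 13 (mod 37) because 20·13 = 260 = 7·37 + 1.
So x ≡ 13·17 = 221 ≡ 36 (mod 37).

36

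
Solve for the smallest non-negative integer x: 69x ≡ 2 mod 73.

36

69⁻¹ ≡ 18 (mod 73) because 69·18 = 1242 = 17·73 + 1.
Multiplying both sides by 18: x ≡ 18·2 = 36 ≡ 36 (mod 73).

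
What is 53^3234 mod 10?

Powers of 3 mod 10 repeat with period 4: 3, 9, 7, 1.
3234 leaves remainder 2 on division by 4, so 53^3234 ends in 9.

9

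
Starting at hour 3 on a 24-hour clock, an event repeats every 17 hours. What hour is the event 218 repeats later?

13

218·17 = 3706.
3706 − 154·24 = 10, so 3706 ≡ 10 (mod 24).
(3 + 10) mod 24 = 13.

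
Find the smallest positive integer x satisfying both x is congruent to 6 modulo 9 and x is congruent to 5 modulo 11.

Since 11·5 ≡ 1 (mod 9), take x = 5 + 11·((6−5)·5 mod 9) = 5 + 11·5 = 60.
Check: 60 mod 9 = 6, 60 mod 11 = 5.

60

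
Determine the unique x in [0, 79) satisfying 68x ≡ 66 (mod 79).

68⁻¹ ≡ 43 (mod 79) because 68·43 = 2924 = 37·79 + 1.
So x ≡ 43·66 = 2838 ≡ 73 (mod 79).

73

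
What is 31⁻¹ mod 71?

55

71 = 2·31 + 9
31 = 3·9 + 4
9 = 2·4 + 1
4 = 4·1 + 0
Back-substituting gives 31·55 ≡ 1 (mod 71).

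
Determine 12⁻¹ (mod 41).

12·24 = 288 = 7·41 + 1, so 12⁻¹ ≡ 24 (mod 41).

24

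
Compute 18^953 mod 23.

6

Square-and-reduce mod 23: 18^1≡18, 18^2≡2, 18^4≡4, 18^8≡16, 18^16≡3, 18^32≡9, 18^64≡12, 18^128≡6, 18^256≡13, 18^512≡8.
953 = 1 + 8 + 16 + 32 + 128 + 256 + 512, so 18^953 ≡ 18·16·3·9·6·13·8 ≡ 6 (mod 23).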